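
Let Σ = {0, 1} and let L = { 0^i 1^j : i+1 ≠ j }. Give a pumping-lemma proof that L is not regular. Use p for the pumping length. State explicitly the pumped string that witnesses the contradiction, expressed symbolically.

0^{p+p!} 1^{p+p!+1}

Assume L is regular; let p be its pumping constant.
Choose w = 0^p 1^{p+p!+1}. Since p ≠ (p+p!+1)-1 = p+p!, w ∈ L; and |w| ≥ p.
Write w = xyz as guaranteed by the lemma, with |xy| ≤ p and |y| ≥ 1.
Since the first p symbols of w are all 0's and |xy| ≤ p, y lies entirely in the leading 0-block: y = 0^k for some k with 1 ≤ k ≤ p.
Since 1 ≤ k ≤ p, k divides p!; set t = 1 + p!/k. Then xy^t z has p + (p!/k)·k = p + p! copies of 0. Now the 0-count is p+p! and (1-count)-1 = (p+p!+1)-1 = p+p!, so i+1 ≠ j fails. So xy^t z = 0^{p+p!} 1^{p+p!+1} ∉ L.
This contradicts the pumping lemma, so L is not regular.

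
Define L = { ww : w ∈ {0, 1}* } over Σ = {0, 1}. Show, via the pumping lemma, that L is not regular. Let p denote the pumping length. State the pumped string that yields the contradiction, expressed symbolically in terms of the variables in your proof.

0^{p+k} 1^p 0^p 1^p

Suppose for contradiction that L is regular, and let p be the pumping length.
Take w = 0^p 1^p 0^p 1^p = uu where u = 0^p1^p; then w ∈ L and |w| = 4p ≥ p.
The pumping lemma gives a decomposition w = xyz where |xy| ≤ p and |y| > 0.
Because |xy| ≤ p and w begins with p copies of 0, we have y = 0^k with 1 ≤ k ≤ p.
Pump with i = 2: xy^2z = 0^{p+k} 1^p 0^p 1^p, of length 4p+k. Suppose this equals vv. The string starts with 0 and ends with 1, so v does too; thus the boundary between the two copies of v is a 1→0 transition. There is exactly one such transition, at position 2p+k, so |v| = 2p+k and |vv| = 4p+2k ≠ 4p+k since k ≥ 1. So xy^2z ∉ L.
This contradicts the pumping lemma, so L is not regular.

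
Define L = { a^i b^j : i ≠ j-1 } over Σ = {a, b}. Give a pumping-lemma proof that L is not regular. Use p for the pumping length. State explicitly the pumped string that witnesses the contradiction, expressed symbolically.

a^{p+p!} b^{p+p!+1}

Assume L is regular. Let p be the pumping length given by the pumping lemma.
Choose w = a^p b^{p+p!+1}. Since p ≠ (p+p!+1)-1 = p+p!, w ∈ L; and |w| ≥ p.
The pumping lemma gives a decomposition w = xyz where |xy| ≤ p and |y| ≥ 1.
Since the first p symbols of w are all a's and |xy| ≤ p, y lies entirely in the leading a-block: y = a^k for some k with 1 ≤ k ≤ p.
Since 1 ≤ k ≤ p, k divides p!; set t = 1 + p!/k. Then xy^t z has p + (p!/k)·k = p + p! copies of a. Now the a-count is p+p! and (b-count)-1 = (p+p!+1)-1 = p+p!, so i ≠ j-1 fails. So xy^t z = a^{p+p!} b^{p+p!+1} ∉ L.
Contradiction. Therefore L is not regular.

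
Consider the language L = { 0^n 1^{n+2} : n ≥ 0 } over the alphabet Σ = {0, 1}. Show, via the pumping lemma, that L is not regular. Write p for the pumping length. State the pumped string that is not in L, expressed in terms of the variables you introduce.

Toward a contradiction, assume L is regular with pumping length p.
Let w = 0^p 1^{p+2} ∈ L; note |w| = 2p+2 ≥ p.
The pumping lemma gives a decomposition w = xyz where |xy| ≤ p and |y| ≥ 1.
Because |xy| ≤ p and w begins with p copies of 0, we have y = 0^k with 1 ≤ k ≤ p.
Pump with i = 2: xy^2z = 0^{p+k} 1^{p+2}. For this to lie in L we would need p+2 = (p+k)+2, which forces k = 0. But k ≥ 1, so xy^2z ∉ L.
This is a contradiction; hence L is not regular.

0^{p+k} 1^{p+2}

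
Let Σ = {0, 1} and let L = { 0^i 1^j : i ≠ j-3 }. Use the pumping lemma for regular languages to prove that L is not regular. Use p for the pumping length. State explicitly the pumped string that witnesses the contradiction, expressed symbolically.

Assume L is regular. Let p be the pumping length given by the pumping lemma.
Choose w = 0^p 1^{p+p!+3}. Since p ≠ (p+p!+3)-3 = p+p!, w ∈ L; and |w| ≥ p.
By the pumping lemma, w = xyz with |xy| ≤ p and |y| > 0.
Because |xy| ≤ p and w begins with p copies of 0, we have y = 0^k with 1 ≤ k ≤ p.
Since 1 ≤ k ≤ p, k divides p!; set t = 1 + p!/k. Then xy^t z has p + (p!/k)·k = p + p! copies of 0. Now the 0-count is p+p! and (1-count)-3 = (p+p!+3)-3 = p+p!, so i ≠ j-3 fails. So xy^t z = 0^{p+p!} 1^{p+p!+3} ∉ L.
This is a contradiction; hence L is not regular.

0^{p+p!} 1^{p+p!+3}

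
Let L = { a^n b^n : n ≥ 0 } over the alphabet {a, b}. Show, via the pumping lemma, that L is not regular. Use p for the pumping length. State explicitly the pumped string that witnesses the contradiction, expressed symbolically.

Suppose for contradiction that L is regular, and let p be the pumping length.
Choose w = a^p b^p, which is in L with |w| = 2p ≥ p.
By the pumping lemma, w = xyz with |xy| ≤ p and |y| ≥ 1.
Because |xy| ≤ p and w begins with p copies of a, we have y = a^k with 1 ≤ k ≤ p.
Pump with i = 2: xy^2z = a^{p+k} b^p. For this to lie in L we would need p = p+k, which forces k = 0. But k ≥ 1, so xy^2z ∉ L.
This contradicts the pumping lemma, so L is not regular.

a^{p+k} b^p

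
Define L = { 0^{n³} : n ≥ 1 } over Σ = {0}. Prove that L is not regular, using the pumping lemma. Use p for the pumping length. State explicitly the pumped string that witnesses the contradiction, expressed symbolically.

Assume L is regular; let p be its pumping constant.
Take w = 0^{p³} ∈ L with |w| = p³ ≥ p.
Write w = xyz as guaranteed by the lemma, with |xy| ≤ p and |y| > 0.
Then y = 0^k for some k with 1 ≤ k ≤ p.
Pump with i = 2: xy^2z = 0^{p³+k}. Since 1 ≤ k ≤ p, p³ < p³+k ≤ p³+p < p³+3p²+3p+1 = (p+1)³, so p³+k is not a perfect cube. So xy^2z ∉ L.
This is a contradiction; hence L is not regular.

0^{p³+k}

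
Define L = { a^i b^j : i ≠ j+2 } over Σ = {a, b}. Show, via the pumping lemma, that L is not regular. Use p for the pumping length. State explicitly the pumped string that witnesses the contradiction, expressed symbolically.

Assume L is regular. Let p be the pumping length given by the pumping lemma.
Choose w = a^p b^{p+p!-2}. Since p ≠ (p+p!-2)+2 = p+p!, w ∈ L; and |w| ≥ p.
The pumping lemma gives a decomposition w = xyz where |xy| ≤ p and y is nonempty.
Because |xy| ≤ p and w begins with p copies of a, we have y = a^k with 1 ≤ k ≤ p.
Since 1 ≤ k ≤ p, k divides p!; set t = 1 + p!/k. Then xy^t z has p + (p!/k)·k = p + p! copies of a. Now the a-count is p+p! and (b-count)+2 = (p+p!-2)+2 = p+p!, so i ≠ j+2 fails. So xy^t z = a^{p+p!} b^{p+p!-2} ∉ L.
Contradiction. Therefore L is not regular.

a^{p+p!} b^{p+p!-2}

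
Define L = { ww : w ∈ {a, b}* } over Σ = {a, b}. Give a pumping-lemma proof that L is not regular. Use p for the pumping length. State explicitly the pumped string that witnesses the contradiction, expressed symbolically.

Toward a contradiction, assume L is regular with pumping length p.
Take w = a^p b^p a^p b^p = uu where u = a^pb^p; then w ∈ L and |w| = 4p ≥ p.
The pumping lemma gives a decomposition w = xyz where |xy| ≤ p and |y| ≥ 1.
Since the first p symbols of w are all a's and |xy| ≤ p, y lies entirely in the leading a-block: y = a^k for some k with 1 ≤ k ≤ p.
Pump with i = 2: xy^2z = a^{p+k} b^p a^p b^p, of length 4p+k. Suppose this equals vv. The string starts with a and ends with b, so v does too; thus the boundary between the two copies of v is a b→a transition. There is exactly one such transition, at position 2p+k, so |v| = 2p+k and |vv| = 4p+2k ≠ 4p+k since k ≥ 1. So xy^2z ∉ L.
Contradiction. Therefore L is not regular.

a^{p+k} b^p a^p b^p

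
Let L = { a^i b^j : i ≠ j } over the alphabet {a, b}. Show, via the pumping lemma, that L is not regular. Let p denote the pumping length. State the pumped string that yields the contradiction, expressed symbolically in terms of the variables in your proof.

a^{p+p!} b^{p+p!}

Suppose for contradiction that L is regular, and let p be the pumping length.
Choose w = a^p b^{p+p!}. Since p ≠ p+p!, w ∈ L; and |w| ≥ p.
Write w = xyz as guaranteed by the lemma, with |xy| ≤ p and y is nonempty.
Because |xy| ≤ p and w begins with p copies of a, we have y = a^k with 1 ≤ k ≤ p.
Since 1 ≤ k ≤ p, k divides p!; set t = 1 + p!/k. Then xy^t z has p + (p!/k)·k = p + p! copies of a. Now the a-count equals the b-count, so i ≠ j fails. So xy^t z = a^{p+p!} b^{p+p!} ∉ L.
This contradicts the pumping lemma, so L is not regular.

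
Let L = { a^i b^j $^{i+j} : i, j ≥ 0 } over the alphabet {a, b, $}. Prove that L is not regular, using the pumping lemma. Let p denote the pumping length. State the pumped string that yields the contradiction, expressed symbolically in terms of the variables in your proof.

a^{p+k} b^p $^{2p}

Assume L is regular; let p be its pumping constant.
Take w = a^p b^p $^{2p} ∈ L (with i=j=p, i+j=2p), |w| = 4p ≥ p.
The pumping lemma gives a decomposition w = xyz where |xy| ≤ p and |y| ≥ 1.
The first p characters of w are a's, so xy (and hence y) consists only of a's. Write y = a^k, 1 ≤ k ≤ p.
Consider xy^2z = a^{p+k} b^p $^{2p}. Now the a- and b-counts sum to 2p+k, but the $-count is 2p ≠ 2p+k. So xy^2z ∉ L.
This contradicts the pumping lemma, so L is not regular.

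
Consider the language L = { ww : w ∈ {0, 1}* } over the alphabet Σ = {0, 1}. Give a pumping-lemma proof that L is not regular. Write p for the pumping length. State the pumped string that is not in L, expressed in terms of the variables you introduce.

0^{p+k} 1^p 0^p 1^p

Toward a contradiction, assume L is regular with pumping length p.
Take w = 0^p 1^p 0^p 1^p = uu where u = 0^p1^p; then w ∈ L and |w| = 4p ≥ p.
Write w = xyz as guaranteed by the lemma, with |xy| ≤ p and y is nonempty.
Since the first p symbols of w are all 0's and |xy| ≤ p, y lies entirely in the leading 0-block: y = 0^k for some k with 1 ≤ k ≤ p.
Pump with i = 2: xy^2z = 0^{p+k} 1^p 0^p 1^p, of length 4p+k. Suppose this equals vv. The string starts with 0 and ends with 1, so v does too; thus the boundary between the two copies of v is a 1→0 transition. There is exactly one such transition, at position 2p+k, so |v| = 2p+k and |vv| = 4p+2k ≠ 4p+k since k ≥ 1. So xy^2z ∉ L.
This contradicts the pumping lemma, so L is not regular.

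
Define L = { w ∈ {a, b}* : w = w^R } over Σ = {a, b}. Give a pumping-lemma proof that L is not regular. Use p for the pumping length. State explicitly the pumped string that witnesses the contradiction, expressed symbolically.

Assume L is regular. Let p be the pumping length given by the pumping lemma.
Take w = a^p b a^p, a palindrome of length 2p+1 ≥ p.
Write w = xyz as guaranteed by the lemma, with |xy| ≤ p and |y| ≥ 1.
The first p characters of w are a's, so xy (and hence y) consists only of a's. Write y = a^k, 1 ≤ k ≤ p.
Pump with i = 2: xy^2z = a^{p+k} b a^p. Its reverse is a^p b a^{p+k}, which differs from xy^2z since k ≥ 1. So xy^2z is not a palindrome and xy^2z ∉ L.
This contradicts the pumping lemma, so L is not regular.

a^{p+k} b a^p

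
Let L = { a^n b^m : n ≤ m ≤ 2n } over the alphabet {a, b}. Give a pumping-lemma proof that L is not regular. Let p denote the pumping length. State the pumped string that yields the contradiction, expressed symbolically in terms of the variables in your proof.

a^{p+k} b^p

Assume L is regular. Let p be the pumping length given by the pumping lemma.
Take w = a^p b^p ∈ L (since p ≤ p ≤ 2p), with |w| = 2p ≥ p.
The pumping lemma gives a decomposition w = xyz where |xy| ≤ p and |y| > 0.
Because |xy| ≤ p and w begins with p copies of a, we have y = a^k with 1 ≤ k ≤ p.
Pump with i = 2: xy^2z = a^{p+k} b^p. Now n = p+k > p = m, so the condition n ≤ m fails. Thus xy^2z ∉ L.
This contradicts the pumping lemma, so L is not regular.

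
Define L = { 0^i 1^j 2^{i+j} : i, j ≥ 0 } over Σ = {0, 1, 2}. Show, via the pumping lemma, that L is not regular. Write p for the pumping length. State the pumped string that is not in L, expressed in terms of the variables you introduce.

Suppose for contradiction that L is regular, and let p be the pumping length.
Take w = 0^p 1^p 2^{2p} ∈ L (with i=j=p, i+j=2p), |w| = 4p ≥ p.
By the pumping lemma, w = xyz with |xy| ≤ p and y is nonempty.
Since the first p symbols of w are all 0's and |xy| ≤ p, y lies entirely in the leading 0-block: y = 0^k for some k with 1 ≤ k ≤ p.
Consider xy^2z = 0^{p+k} 1^p 2^{2p}. Now the 0- and 1-counts sum to 2p+k, but the 2-count is 2p ≠ 2p+k. So xy^2z ∉ L.
This contradicts the pumping lemma, so L is not regular.

0^{p+k} 1^p 2^{2p}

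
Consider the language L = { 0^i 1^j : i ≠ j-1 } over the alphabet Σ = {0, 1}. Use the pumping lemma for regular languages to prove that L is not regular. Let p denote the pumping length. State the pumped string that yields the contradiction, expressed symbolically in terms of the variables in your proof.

0^{p+p!} 1^{p+p!+1}

Toward a contradiction, assume L is regular with pumping length p.
Choose w = 0^p 1^{p+p!+1}. Since p ≠ (p+p!+1)-1 = p+p!, w ∈ L; and |w| ≥ p.
By the pumping lemma, w = xyz with |xy| ≤ p and y is nonempty.
The first p characters of w are 0's, so xy (and hence y) consists only of 0's. Write y = 0^k, 1 ≤ k ≤ p.
Since 1 ≤ k ≤ p, k divides p!; set t = 1 + p!/k. Then xy^t z has p + (p!/k)·k = p + p! copies of 0. Now the 0-count is p+p! and (1-count)-1 = (p+p!+1)-1 = p+p!, so i ≠ j-1 fails. So xy^t z = 0^{p+p!} 1^{p+p!+1} ∉ L.
This contradicts the pumping lemma, so L is not regular.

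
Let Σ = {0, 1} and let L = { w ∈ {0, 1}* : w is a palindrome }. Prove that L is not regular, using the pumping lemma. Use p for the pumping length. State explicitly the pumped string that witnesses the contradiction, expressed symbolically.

Suppose for contradiction that L is regular, and let p be the pumping length.
Take w = 0^p 1 0^p, a palindrome of length 2p+1 ≥ p.
Write w = xyz as guaranteed by the lemma, with |xy| ≤ p and y is nonempty.
The first p characters of w are 0's, so xy (and hence y) consists only of 0's. Write y = 0^k, 1 ≤ k ≤ p.
Pump with i = 2: xy^2z = 0^{p+k} 1 0^p. Its reverse is 0^p 1 0^{p+k}, which differs from xy^2z since k ≥ 1. So xy^2z is not a palindrome and xy^2z ∉ L.
Contradiction. Therefore L is not regular.

0^{p+k} 1 0^p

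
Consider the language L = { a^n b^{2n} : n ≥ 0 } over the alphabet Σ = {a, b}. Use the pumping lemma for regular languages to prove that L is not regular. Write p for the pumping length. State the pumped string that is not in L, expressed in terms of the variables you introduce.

Toward a contradiction, assume L is regular with pumping length p.
Take w = a^p b^{2p}. Then w ∈ L and |w| = 3p ≥ p.
The pumping lemma gives a decomposition w = xyz where |xy| ≤ p and |y| > 0.
Because |xy| ≤ p and w begins with p copies of a, we have y = a^k with 1 ≤ k ≤ p.
Pump with i = 2: xy^2z = a^{p+k} b^{2p}. For this to lie in L we would need 2p = 2(p+k), which forces k = 0. But k ≥ 1, so xy^2z ∉ L.
This contradicts the pumping lemma, so L is not regular.

a^{p+k} b^{2p}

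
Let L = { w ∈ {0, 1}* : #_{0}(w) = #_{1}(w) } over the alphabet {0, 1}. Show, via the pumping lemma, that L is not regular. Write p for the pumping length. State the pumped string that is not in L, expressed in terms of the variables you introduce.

Toward a contradiction, assume L is regular with pumping length p.
Choose w = 0^p 1^p ∈ L with |w| = 2p ≥ p.
The pumping lemma gives a decomposition w = xyz where |xy| ≤ p and y is nonempty.
Since the first p symbols of w are all 0's and |xy| ≤ p, y lies entirely in the leading 0-block: y = 0^k for some k with 1 ≤ k ≤ p.
Pump with i = 2: xy^2z = 0^{p+k} 1^p has p+k occurrences of 0 but only p of 1. Since k ≥ 1 the counts differ, so xy^2z ∉ L.
Contradiction. Therefore L is not regular.

0^{p+k} 1^p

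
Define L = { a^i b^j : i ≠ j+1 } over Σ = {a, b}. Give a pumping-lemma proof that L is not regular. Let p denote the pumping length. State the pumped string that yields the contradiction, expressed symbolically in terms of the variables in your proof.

Toward a contradiction, assume L is regular with pumping length p.
Choose w = a^p b^{p+p!-1}. Since p ≠ (p+p!-1)+1 = p+p!, w ∈ L; and |w| ≥ p.
The pumping lemma gives a decomposition w = xyz where |xy| ≤ p and |y| ≥ 1.
Since the first p symbols of w are all a's and |xy| ≤ p, y lies entirely in the leading a-block: y = a^k for some k with 1 ≤ k ≤ p.
Since 1 ≤ k ≤ p, k divides p!; set t = 1 + p!/k. Then xy^t z has p + (p!/k)·k = p + p! copies of a. Now the a-count is p+p! and (b-count)+1 = (p+p!-1)+1 = p+p!, so i ≠ j+1 fails. So xy^t z = a^{p+p!} b^{p+p!-1} ∉ L.
This is a contradiction; hence L is not regular.

a^{p+p!} b^{p+p!-1}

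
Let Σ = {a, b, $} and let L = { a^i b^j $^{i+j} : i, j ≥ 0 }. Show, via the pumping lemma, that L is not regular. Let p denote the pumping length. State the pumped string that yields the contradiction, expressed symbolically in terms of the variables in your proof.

Suppose for contradiction that L is regular, and let p be the pumping length.
Take w = a^p b^p $^{2p} ∈ L (with i=j=p, i+j=2p), |w| = 4p ≥ p.
By the pumping lemma, w = xyz with |xy| ≤ p and y is nonempty.
The first p characters of w are a's, so xy (and hence y) consists only of a's. Write y = a^k, 1 ≤ k ≤ p.
Consider xy^2z = a^{p+k} b^p $^{2p}. Now the a- and b-counts sum to 2p+k, but the $-count is 2p ≠ 2p+k. So xy^2z ∉ L.
This contradicts the pumping lemma, so L is not regular.

a^{p+k} b^p $^{2p}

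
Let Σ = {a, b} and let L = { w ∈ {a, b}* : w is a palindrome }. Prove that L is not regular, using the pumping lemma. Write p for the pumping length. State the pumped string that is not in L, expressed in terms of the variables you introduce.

Assume L is regular. Let p be the pumping length given by the pumping lemma.
Take w = a^p b a^p, a palindrome of length 2p+1 ≥ p.
By the pumping lemma, w = xyz with |xy| ≤ p and |y| > 0.
Because |xy| ≤ p and w begins with p copies of a, we have y = a^k with 1 ≤ k ≤ p.
Pump with i = 2: xy^2z = a^{p+k} b a^p. Its reverse is a^p b a^{p+k}, which differs from xy^2z since k ≥ 1. So xy^2z is not a palindrome and xy^2z ∉ L.
This is a contradiction; hence L is not regular.

a^{p+k} b a^p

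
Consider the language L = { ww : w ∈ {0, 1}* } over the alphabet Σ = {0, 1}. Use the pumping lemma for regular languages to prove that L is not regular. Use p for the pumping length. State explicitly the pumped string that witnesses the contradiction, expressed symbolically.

Assume L is regular; let p be its pumping constant.
Take w = 0^p 1^p 0^p 1^p = uu where u = 0^p1^p; then w ∈ L and |w| = 4p ≥ p.
By the pumping lemma, w = xyz with |xy| ≤ p and y is nonempty.
Since the first p symbols of w are all 0's and |xy| ≤ p, y lies entirely in the leading 0-block: y = 0^k for some k with 1 ≤ k ≤ p.
Pump with i = 2: xy^2z = 0^{p+k} 1^p 0^p 1^p, of length 4p+k. Suppose this equals vv. The string starts with 0 and ends with 1, so v does too; thus the boundary between the two copies of v is a 1→0 transition. There is exactly one such transition, at position 2p+k, so |v| = 2p+k and |vv| = 4p+2k ≠ 4p+k since k ≥ 1. So xy^2z ∉ L.
This is a contradiction; hence L is not regular.

0^{p+k} 1^p 0^p 1^p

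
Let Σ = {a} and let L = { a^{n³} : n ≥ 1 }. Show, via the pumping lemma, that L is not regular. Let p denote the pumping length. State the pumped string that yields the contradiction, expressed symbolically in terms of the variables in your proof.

Suppose for contradiction that L is regular, and let p be the pumping length.
Take w = a^{p³} ∈ L with |w| = p³ ≥ p.
By the pumping lemma, w = xyz with |xy| ≤ p and |y| > 0.
Then y = a^k for some k with 1 ≤ k ≤ p.
Pump with i = 2: xy^2z = a^{p³+k}. Since 1 ≤ k ≤ p, p³ < p³+k ≤ p³+p < p³+3p²+3p+1 = (p+1)³, so p³+k is not a perfect cube. So xy^2z ∉ L.
This is a contradiction; hence L is not regular.

a^{p³+k}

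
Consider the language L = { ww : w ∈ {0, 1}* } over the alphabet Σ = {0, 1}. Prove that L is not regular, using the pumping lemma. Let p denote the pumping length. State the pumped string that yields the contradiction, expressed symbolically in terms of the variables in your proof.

Suppose for contradiction that L is regular, and let p be the pumping length.
Take w = 0^p 1^p 0^p 1^p = uu where u = 0^p1^p; then w ∈ L and |w| = 4p ≥ p.
The pumping lemma gives a decomposition w = xyz where |xy| ≤ p and |y| > 0.
The first p characters of w are 0's, so xy (and hence y) consists only of 0's. Write y = 0^k, 1 ≤ k ≤ p.
Pump with i = 2: xy^2z = 0^{p+k} 1^p 0^p 1^p, of length 4p+k. Suppose this equals vv. The string starts with 0 and ends with 1, so v does too; thus the boundary between the two copies of v is a 1→0 transition. There is exactly one such transition, at position 2p+k, so |v| = 2p+k and |vv| = 4p+2k ≠ 4p+k since k ≥ 1. So xy^2z ∉ L.
This contradicts the pumping lemma, so L is not regular.

0^{p+k} 1^p 0^p 1^p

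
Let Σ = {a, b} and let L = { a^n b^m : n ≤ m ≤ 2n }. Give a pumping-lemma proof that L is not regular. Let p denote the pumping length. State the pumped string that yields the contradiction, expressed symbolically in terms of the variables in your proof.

Assume L is regular. Let p be the pumping length given by the pumping lemma.
Take w = a^p b^p ∈ L (since p ≤ p ≤ 2p), with |w| = 2p ≥ p.
The pumping lemma gives a decomposition w = xyz where |xy| ≤ p and |y| ≥ 1.
Since the first p symbols of w are all a's and |xy| ≤ p, y lies entirely in the leading a-block: y = a^k for some k with 1 ≤ k ≤ p.
Pump with i = 2: xy^2z = a^{p+k} b^p. Now n = p+k > p = m, so the condition n ≤ m fails. Thus xy^2z ∉ L.
Contradiction. Therefore L is not regular.

a^{p+k} b^p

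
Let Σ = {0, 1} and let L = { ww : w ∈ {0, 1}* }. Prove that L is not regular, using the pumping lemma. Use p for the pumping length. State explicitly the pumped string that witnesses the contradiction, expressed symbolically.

0^{p+k} 1^p 0^p 1^p

Toward a contradiction, assume L is regular with pumping length p.
Take w = 0^p 1^p 0^p 1^p = uu where u = 0^p1^p; then w ∈ L and |w| = 4p ≥ p.
Write w = xyz as guaranteed by the lemma, with |xy| ≤ p and |y| > 0.
Since the first p symbols of w are all 0's and |xy| ≤ p, y lies entirely in the leading 0-block: y = 0^k for some k with 1 ≤ k ≤ p.
Pump with i = 2: xy^2z = 0^{p+k} 1^p 0^p 1^p, of length 4p+k. Suppose this equals vv. The string starts with 0 and ends with 1, so v does too; thus the boundary between the two copies of v is a 1→0 transition. There is exactly one such transition, at position 2p+k, so |v| = 2p+k and |vv| = 4p+2k ≠ 4p+k since k ≥ 1. So xy^2z ∉ L.
Contradiction. Therefore L is not regular.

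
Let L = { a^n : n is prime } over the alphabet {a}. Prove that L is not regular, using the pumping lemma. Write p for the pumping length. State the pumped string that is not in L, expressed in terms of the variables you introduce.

Assume L is regular. Let p be the pumping length given by the pumping lemma.
Let q be a prime with q ≥ p+2 (infinitely many primes exist), and take w = a^q ∈ L with |w| = q ≥ p.
By the pumping lemma, w = xyz with |xy| ≤ p and y is nonempty.
Then y = a^k for some k with 1 ≤ k ≤ p.
Since 1 ≤ k ≤ p, |xz| = q-k. Pump with i = q+1: |xy^{q+1}z| = (q-k)+(q+1)k = q+qk = q(1+k), which is composite (both factors ≥ 2). So xy^{q+1}z = a^{q(1+k)} ∉ L.
Contradiction. Therefore L is not regular.

a^{q(1+k)}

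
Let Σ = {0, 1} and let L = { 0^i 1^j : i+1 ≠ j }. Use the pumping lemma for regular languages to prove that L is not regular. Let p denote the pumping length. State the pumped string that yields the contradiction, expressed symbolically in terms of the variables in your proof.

0^{p+p!} 1^{p+p!+1}

Assume L is regular. Let p be the pumping length given by the pumping lemma.
Choose w = 0^p 1^{p+p!+1}. Since p ≠ (p+p!+1)-1 = p+p!, w ∈ L; and |w| ≥ p.
By the pumping lemma, w = xyz with |xy| ≤ p and |y| ≥ 1.
The first p characters of w are 0's, so xy (and hence y) consists only of 0's. Write y = 0^k, 1 ≤ k ≤ p.
Since 1 ≤ k ≤ p, k divides p!; set t = 1 + p!/k. Then xy^t z has p + (p!/k)·k = p + p! copies of 0. Now the 0-count is p+p! and (1-count)-1 = (p+p!+1)-1 = p+p!, so i+1 ≠ j fails. So xy^t z = 0^{p+p!} 1^{p+p!+1} ∉ L.
This is a contradiction; hence L is not regular.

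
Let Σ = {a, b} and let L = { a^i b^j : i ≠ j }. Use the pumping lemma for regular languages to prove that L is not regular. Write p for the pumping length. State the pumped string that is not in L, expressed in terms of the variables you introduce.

Assume L is regular; let p be its pumping constant.
Choose w = a^p b^{p+p!}. Since p ≠ p+p!, w ∈ L; and |w| ≥ p.
The pumping lemma gives a decomposition w = xyz where |xy| ≤ p and |y| > 0.
The first p characters of w are a's, so xy (and hence y) consists only of a's. Write y = a^k, 1 ≤ k ≤ p.
Since 1 ≤ k ≤ p, k divides p!; set t = 1 + p!/k. Then xy^t z has p + (p!/k)·k = p + p! copies of a. Now the a-count equals the b-count, so i ≠ j fails. So xy^t z = a^{p+p!} b^{p+p!} ∉ L.
This is a contradiction; hence L is not regular.

a^{p+p!} b^{p+p!}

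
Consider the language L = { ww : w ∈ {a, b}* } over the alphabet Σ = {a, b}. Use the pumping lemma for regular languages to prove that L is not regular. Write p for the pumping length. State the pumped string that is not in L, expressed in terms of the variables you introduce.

Toward a contradiction, assume L is regular with pumping length p.
Take w = a^p b^p a^p b^p = uu where u = a^pb^p; then w ∈ L and |w| = 4p ≥ p.
The pumping lemma gives a decomposition w = xyz where |xy| ≤ p and |y| ≥ 1.
Because |xy| ≤ p and w begins with p copies of a, we have y = a^k with 1 ≤ k ≤ p.
Pump with i = 2: xy^2z = a^{p+k} b^p a^p b^p, of length 4p+k. Suppose this equals vv. The string starts with a and ends with b, so v does too; thus the boundary between the two copies of v is a b→a transition. There is exactly one such transition, at position 2p+k, so |v| = 2p+k and |vv| = 4p+2k ≠ 4p+k since k ≥ 1. So xy^2z ∉ L.
This is a contradiction; hence L is not regular.

a^{p+k} b^p a^p b^p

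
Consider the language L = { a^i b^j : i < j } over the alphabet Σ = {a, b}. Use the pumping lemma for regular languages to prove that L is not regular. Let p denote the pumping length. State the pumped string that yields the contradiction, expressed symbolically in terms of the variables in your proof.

Suppose for contradiction that L is regular, and let p be the pumping length.
Choose w = a^p b^{p+1} ∈ L, with |w| = 2p+1 ≥ p.
By the pumping lemma, w = xyz with |xy| ≤ p and y is nonempty.
Since the first p symbols of w are all a's and |xy| ≤ p, y lies entirely in the leading a-block: y = a^k for some k with 1 ≤ k ≤ p.
Consider xy^2z = a^{p+k} b^{p+1}. Since k ≥ 1, the a-count p+k is at least p+1, so i < j fails; thus xy^2z ∉ L.
Contradiction. Therefore L is not regular.

a^{p+k} b^{p+1}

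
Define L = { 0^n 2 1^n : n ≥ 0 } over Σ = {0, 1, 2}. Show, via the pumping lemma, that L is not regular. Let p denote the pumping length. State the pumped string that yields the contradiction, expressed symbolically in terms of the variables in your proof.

0^{p+k} 2 1^p

Assume L is regular. Let p be the pumping length given by the pumping lemma.
Take w = 0^p 2 1^p ∈ L with |w| = 2p+1 ≥ p.
The pumping lemma gives a decomposition w = xyz where |xy| ≤ p and y is nonempty.
Since the first p symbols of w are all 0's and |xy| ≤ p, y lies entirely in the leading 0-block: y = 0^k for some k with 1 ≤ k ≤ p.
Pump with i = 2: xy^2z = 0^{p+k} 2 1^p, which would require p+k = p. But k ≥ 1, so xy^2z ∉ L.
This is a contradiction; hence L is not regular.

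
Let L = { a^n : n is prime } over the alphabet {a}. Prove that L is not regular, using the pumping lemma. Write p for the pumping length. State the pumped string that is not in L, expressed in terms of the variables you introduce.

a^{q(1+k)}

Assume L is regular. Let p be the pumping length given by the pumping lemma.
Let q be a prime with q ≥ p+2 (infinitely many primes exist), and take w = a^q ∈ L with |w| = q ≥ p.
By the pumping lemma, w = xyz with |xy| ≤ p and |y| ≥ 1.
Then y = a^k for some k with 1 ≤ k ≤ p.
Since 1 ≤ k ≤ p, |xz| = q-k. Pump with i = q+1: |xy^{q+1}z| = (q-k)+(q+1)k = q+qk = q(1+k), which is composite (both factors ≥ 2). So xy^{q+1}z = a^{q(1+k)} ∉ L.
Contradiction. Therefore L is not regular.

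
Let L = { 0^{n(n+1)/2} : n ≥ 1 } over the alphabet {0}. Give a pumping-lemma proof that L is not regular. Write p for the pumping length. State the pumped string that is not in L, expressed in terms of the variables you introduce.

Toward a contradiction, assume L is regular with pumping length p.
Take w = 0^{p(p+1)/2} ∈ L with |w| = p(p+1)/2 ≥ p.
The pumping lemma gives a decomposition w = xyz where |xy| ≤ p and y is nonempty.
Then y = 0^k for some k with 1 ≤ k ≤ p.
Pump with i = 2: xy^2z = 0^{p(p+1)/2+k}. Since 1 ≤ k ≤ p, p(p+1)/2 < p(p+1)/2+k ≤ p(p+1)/2+p < (p+1)(p+2)/2, so p(p+1)/2+k is strictly between consecutive triangular numbers. So xy^2z ∉ L.
This is a contradiction; hence L is not regular.

0^{p(p+1)/2+k}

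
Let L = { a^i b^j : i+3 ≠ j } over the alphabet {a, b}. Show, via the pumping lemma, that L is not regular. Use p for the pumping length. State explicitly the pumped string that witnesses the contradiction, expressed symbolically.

a^{p+p!} b^{p+p!+3}

Toward a contradiction, assume L is regular with pumping length p.
Choose w = a^p b^{p+p!+3}. Since p ≠ (p+p!+3)-3 = p+p!, w ∈ L; and |w| ≥ p.
By the pumping lemma, w = xyz with |xy| ≤ p and y is nonempty.
Since the first p symbols of w are all a's and |xy| ≤ p, y lies entirely in the leading a-block: y = a^k for some k with 1 ≤ k ≤ p.
Since 1 ≤ k ≤ p, k divides p!; set t = 1 + p!/k. Then xy^t z has p + (p!/k)·k = p + p! copies of a. Now the a-count is p+p! and (b-count)-3 = (p+p!+3)-3 = p+p!, so i+3 ≠ j fails. So xy^t z = a^{p+p!} b^{p+p!+3} ∉ L.
This is a contradiction; hence L is not regular.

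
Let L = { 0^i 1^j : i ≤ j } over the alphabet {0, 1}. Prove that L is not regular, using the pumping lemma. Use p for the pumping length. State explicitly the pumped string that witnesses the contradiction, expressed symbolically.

0^{p+k} 1^p

Assume L is regular; let p be its pumping constant.
Choose w = 0^p 1^p ∈ L, with |w| = 2p ≥ p.
By the pumping lemma, w = xyz with |xy| ≤ p and |y| ≥ 1.
Because |xy| ≤ p and w begins with p copies of 0, we have y = 0^k with 1 ≤ k ≤ p.
Consider xy^2z = 0^{p+k} 1^p. Since k ≥ 1, the 0-count p+k exceeds the 1-count p, so i ≤ j fails; thus xy^2z ∉ L.
This contradicts the pumping lemma, so L is not regular.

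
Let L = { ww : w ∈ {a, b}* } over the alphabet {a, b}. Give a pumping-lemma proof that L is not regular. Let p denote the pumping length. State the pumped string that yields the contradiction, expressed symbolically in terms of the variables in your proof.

Toward a contradiction, assume L is regular with pumping length p.
Take w = a^p b^p a^p b^p = uu where u = a^pb^p; then w ∈ L and |w| = 4p ≥ p.
The pumping lemma gives a decomposition w = xyz where |xy| ≤ p and |y| > 0.
Since the first p symbols of w are all a's and |xy| ≤ p, y lies entirely in the leading a-block: y = a^k for some k with 1 ≤ k ≤ p.
Pump with i = 2: xy^2z = a^{p+k} b^p a^p b^p, of length 4p+k. Suppose this equals vv. The string starts with a and ends with b, so v does too; thus the boundary between the two copies of v is a b→a transition. There is exactly one such transition, at position 2p+k, so |v| = 2p+k and |vv| = 4p+2k ≠ 4p+k since k ≥ 1. So xy^2z ∉ L.
Contradiction. Therefore L is not regular.

a^{p+k} b^p a^p b^p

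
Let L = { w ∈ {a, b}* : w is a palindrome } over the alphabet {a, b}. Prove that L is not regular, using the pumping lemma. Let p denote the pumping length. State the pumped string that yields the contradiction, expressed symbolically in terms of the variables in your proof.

Suppose for contradiction that L is regular, and let p be the pumping length.
Take w = a^p b a^p, a palindrome of length 2p+1 ≥ p.
The pumping lemma gives a decomposition w = xyz where |xy| ≤ p and |y| ≥ 1.
Because |xy| ≤ p and w begins with p copies of a, we have y = a^k with 1 ≤ k ≤ p.
Pump with i = 2: xy^2z = a^{p+k} b a^p. Its reverse is a^p b a^{p+k}, which differs from xy^2z since k ≥ 1. So xy^2z is not a palindrome and xy^2z ∉ L.
This is a contradiction; hence L is not regular.

a^{p+k} b a^p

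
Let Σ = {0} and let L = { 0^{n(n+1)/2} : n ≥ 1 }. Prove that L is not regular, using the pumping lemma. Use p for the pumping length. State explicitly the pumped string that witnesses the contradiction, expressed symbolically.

Assume L is regular; let p be its pumping constant.
Take w = 0^{p(p+1)/2} ∈ L with |w| = p(p+1)/2 ≥ p.
The pumping lemma gives a decomposition w = xyz where |xy| ≤ p and |y| > 0.
Then y = 0^k for some k with 1 ≤ k ≤ p.
Pump with i = 2: xy^2z = 0^{p(p+1)/2+k}. Since 1 ≤ k ≤ p, p(p+1)/2 < p(p+1)/2+k ≤ p(p+1)/2+p < (p+1)(p+2)/2, so p(p+1)/2+k is strictly between consecutive triangular numbers. So xy^2z ∉ L.
This is a contradiction; hence L is not regular.

0^{p(p+1)/2+k}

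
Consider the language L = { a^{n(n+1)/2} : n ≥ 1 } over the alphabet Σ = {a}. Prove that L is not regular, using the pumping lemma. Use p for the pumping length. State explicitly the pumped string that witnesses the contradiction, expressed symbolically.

Toward a contradiction, assume L is regular with pumping length p.
Take w = a^{p(p+1)/2} ∈ L with |w| = p(p+1)/2 ≥ p.
The pumping lemma gives a decomposition w = xyz where |xy| ≤ p and |y| ≥ 1.
Then y = a^k for some k with 1 ≤ k ≤ p.
Pump with i = 2: xy^2z = a^{p(p+1)/2+k}. Since 1 ≤ k ≤ p, p(p+1)/2 < p(p+1)/2+k ≤ p(p+1)/2+p < (p+1)(p+2)/2, so p(p+1)/2+k is strictly between consecutive triangular numbers. So xy^2z ∉ L.
This contradicts the pumping lemma, so L is not regular.

a^{p(p+1)/2+k}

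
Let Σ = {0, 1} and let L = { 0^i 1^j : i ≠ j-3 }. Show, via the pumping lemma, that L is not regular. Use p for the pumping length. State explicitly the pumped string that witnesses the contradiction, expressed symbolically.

0^{p+p!} 1^{p+p!+3}

Suppose for contradiction that L is regular, and let p be the pumping length.
Choose w = 0^p 1^{p+p!+3}. Since p ≠ (p+p!+3)-3 = p+p!, w ∈ L; and |w| ≥ p.
By the pumping lemma, w = xyz with |xy| ≤ p and |y| ≥ 1.
Since the first p symbols of w are all 0's and |xy| ≤ p, y lies entirely in the leading 0-block: y = 0^k for some k with 1 ≤ k ≤ p.
Since 1 ≤ k ≤ p, k divides p!; set t = 1 + p!/k. Then xy^t z has p + (p!/k)·k = p + p! copies of 0. Now the 0-count is p+p! and (1-count)-3 = (p+p!+3)-3 = p+p!, so i ≠ j-3 fails. So xy^t z = 0^{p+p!} 1^{p+p!+3} ∉ L.
This is a contradiction; hence L is not regular.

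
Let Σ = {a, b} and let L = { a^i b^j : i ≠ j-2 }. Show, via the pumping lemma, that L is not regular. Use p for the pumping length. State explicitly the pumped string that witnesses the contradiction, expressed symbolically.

a^{p+p!} b^{p+p!+2}

Toward a contradiction, assume L is regular with pumping length p.
Choose w = a^p b^{p+p!+2}. Since p ≠ (p+p!+2)-2 = p+p!, w ∈ L; and |w| ≥ p.
The pumping lemma gives a decomposition w = xyz where |xy| ≤ p and |y| ≥ 1.
Because |xy| ≤ p and w begins with p copies of a, we have y = a^k with 1 ≤ k ≤ p.
Since 1 ≤ k ≤ p, k divides p!; set t = 1 + p!/k. Then xy^t z has p + (p!/k)·k = p + p! copies of a. Now the a-count is p+p! and (b-count)-2 = (p+p!+2)-2 = p+p!, so i ≠ j-2 fails. So xy^t z = a^{p+p!} b^{p+p!+2} ∉ L.
This is a contradiction; hence L is not regular.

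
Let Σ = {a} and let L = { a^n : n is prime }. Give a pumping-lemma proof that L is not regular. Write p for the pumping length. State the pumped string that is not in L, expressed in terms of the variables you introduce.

Assume L is regular; let p be its pumping constant.
Let q be a prime with q ≥ p+2 (infinitely many primes exist), and take w = a^q ∈ L with |w| = q ≥ p.
Write w = xyz as guaranteed by the lemma, with |xy| ≤ p and |y| > 0.
Then y = a^k for some k with 1 ≤ k ≤ p.
Since 1 ≤ k ≤ p, |xz| = q-k. Pump with i = q+1: |xy^{q+1}z| = (q-k)+(q+1)k = q+qk = q(1+k), which is composite (both factors ≥ 2). So xy^{q+1}z = a^{q(1+k)} ∉ L.
This contradicts the pumping lemma, so L is not regular.

a^{q(1+k)}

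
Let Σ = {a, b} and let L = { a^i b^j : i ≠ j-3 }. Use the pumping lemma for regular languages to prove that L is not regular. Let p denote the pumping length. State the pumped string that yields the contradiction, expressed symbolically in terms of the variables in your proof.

a^{p+p!} b^{p+p!+3}

Toward a contradiction, assume L is regular with pumping length p.
Choose w = a^p b^{p+p!+3}. Since p ≠ (p+p!+3)-3 = p+p!, w ∈ L; and |w| ≥ p.
The pumping lemma gives a decomposition w = xyz where |xy| ≤ p and |y| ≥ 1.
Because |xy| ≤ p and w begins with p copies of a, we have y = a^k with 1 ≤ k ≤ p.
Since 1 ≤ k ≤ p, k divides p!; set t = 1 + p!/k. Then xy^t z has p + (p!/k)·k = p + p! copies of a. Now the a-count is p+p! and (b-count)-3 = (p+p!+3)-3 = p+p!, so i ≠ j-3 fails. So xy^t z = a^{p+p!} b^{p+p!+3} ∉ L.
This contradicts the pumping lemma, so L is not regular.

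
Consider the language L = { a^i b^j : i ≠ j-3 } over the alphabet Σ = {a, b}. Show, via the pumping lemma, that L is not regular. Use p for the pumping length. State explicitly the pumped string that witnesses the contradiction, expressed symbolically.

Suppose for contradiction that L is regular, and let p be the pumping length.
Choose w = a^p b^{p+p!+3}. Since p ≠ (p+p!+3)-3 = p+p!, w ∈ L; and |w| ≥ p.
The pumping lemma gives a decomposition w = xyz where |xy| ≤ p and |y| ≥ 1.
Because |xy| ≤ p and w begins with p copies of a, we have y = a^k with 1 ≤ k ≤ p.
Since 1 ≤ k ≤ p, k divides p!; set t = 1 + p!/k. Then xy^t z has p + (p!/k)·k = p + p! copies of a. Now the a-count is p+p! and (b-count)-3 = (p+p!+3)-3 = p+p!, so i ≠ j-3 fails. So xy^t z = a^{p+p!} b^{p+p!+3} ∉ L.
This is a contradiction; hence L is not regular.

a^{p+p!} b^{p+p!+3}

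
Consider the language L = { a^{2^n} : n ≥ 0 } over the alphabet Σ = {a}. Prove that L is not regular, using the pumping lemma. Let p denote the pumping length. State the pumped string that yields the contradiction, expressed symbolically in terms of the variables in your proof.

Assume L is regular; let p be its pumping constant.
Take w = a^{2^p} ∈ L with |w| = 2^p ≥ p.
Write w = xyz as guaranteed by the lemma, with |xy| ≤ p and y is nonempty.
Then y = a^k for some k with 1 ≤ k ≤ p.
Pump with i = 2: xy^2z = a^{2^p+k}. Since 1 ≤ k ≤ p < 2^p, we have 2^p < 2^p+k < 2^{p+1}, so 2^p+k is not a power of 2. So xy^2z ∉ L.
Contradiction. Therefore L is not regular.

a^{2^p+k}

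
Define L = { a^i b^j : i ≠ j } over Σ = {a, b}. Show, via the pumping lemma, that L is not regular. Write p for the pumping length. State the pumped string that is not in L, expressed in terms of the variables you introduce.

Toward a contradiction, assume L is regular with pumping length p.
Choose w = a^p b^{p+p!}. Since p ≠ p+p!, w ∈ L; and |w| ≥ p.
By the pumping lemma, w = xyz with |xy| ≤ p and |y| ≥ 1.
Because |xy| ≤ p and w begins with p copies of a, we have y = a^k with 1 ≤ k ≤ p.
Since 1 ≤ k ≤ p, k divides p!; set t = 1 + p!/k. Then xy^t z has p + (p!/k)·k = p + p! copies of a. Now the a-count equals the b-count, so i ≠ j fails. So xy^t z = a^{p+p!} b^{p+p!} ∉ L.
Contradiction. Therefore L is not regular.

a^{p+p!} b^{p+p!}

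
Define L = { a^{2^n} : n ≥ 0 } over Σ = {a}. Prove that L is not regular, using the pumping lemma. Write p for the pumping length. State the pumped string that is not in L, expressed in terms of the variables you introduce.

a^{2^p+k}

Assume L is regular. Let p be the pumping length given by the pumping lemma.
Take w = a^{2^p} ∈ L with |w| = 2^p ≥ p.
The pumping lemma gives a decomposition w = xyz where |xy| ≤ p and |y| ≥ 1.
Then y = a^k for some k with 1 ≤ k ≤ p.
Pump with i = 2: xy^2z = a^{2^p+k}. Since 1 ≤ k ≤ p < 2^p, we have 2^p < 2^p+k < 2^{p+1}, so 2^p+k is not a power of 2. So xy^2z ∉ L.
Contradiction. Therefore L is not regular.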